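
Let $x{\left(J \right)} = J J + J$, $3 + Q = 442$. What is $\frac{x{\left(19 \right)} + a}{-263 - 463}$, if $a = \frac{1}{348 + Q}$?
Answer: $- \frac{99687}{190454} \approx -0.52342$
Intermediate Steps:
$Q = 439$ ($Q = -3 + 442 = 439$)
$x{\left(J \right)} = J + J^{2}$ ($x{\left(J \right)} = J^{2} + J = J + J^{2}$)
$a = \frac{1}{787}$ ($a = \frac{1}{348 + 439} = \frac{1}{787} \approx 0.0012706$)
$\frac{x{\left(19 \right)} + a}{-263 - 463} = \frac{19 \left(1 + 19\right) + \frac{1}{787}}{-263 - 463} = \frac{19 \cdot 20 + \frac{1}{787}}{-726} = \left(380 + \frac{1}{787}\right) \left(- \frac{1}{726}\right) = \frac{299061}{787} \left(- \frac{1}{726}\right) = - \frac{99687}{190454}$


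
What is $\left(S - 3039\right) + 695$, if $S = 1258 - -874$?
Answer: $-212$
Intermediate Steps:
$S = 2132$ ($S = 1258 + 874 = 2132$)
$\left(S - 3039\right) + 695 = \left(2132 - 3039\right) + 695 = -907 + 695 = -212$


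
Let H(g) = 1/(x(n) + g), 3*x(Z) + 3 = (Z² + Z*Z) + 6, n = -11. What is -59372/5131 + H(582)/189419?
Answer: -22391154056795/1935070597999 ≈ -11.571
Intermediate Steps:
x(Z) = 1 + 2*Z²/3 (x(Z) = -1 + ((Z² + Z*Z) + 6)/3 = -1 + ((Z² + Z²) + 6)/3 = -1 + (2*Z² + 6)/3 = -1 + (6 + 2*Z²)/3 = -1 + (2 + 2*Z²/3) = 1 + 2*Z²/3)
H(g) = 1/(245/3 + g) (H(g) = 1/((1 + (⅔)*(-11)²) + g) = 1/((1 + (⅔)*121) + g) = 1/((1 + 242/3) + g) = 1/(245/3 + g))
-59372/5131 + H(582)/189419 = -59372/5131 + (3/(245 + 3*582))/189419 = -59372*1/5131 + (3/(245 + 1746))*(1/189419) = -59372/5131 + (3/1991)*(1/189419) = -59372/5131 + 3/377133229 = -22391154056795/1935070597999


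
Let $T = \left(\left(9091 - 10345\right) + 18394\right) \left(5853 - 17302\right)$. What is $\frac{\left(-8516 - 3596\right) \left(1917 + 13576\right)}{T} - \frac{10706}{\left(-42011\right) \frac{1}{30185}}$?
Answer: $\frac{15855895909177494}{2061016178615} \approx 7693.2$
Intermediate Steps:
$T = -196235860$ ($T = \left(-1254 + 18394\right) \left(-11449\right) = 17140 \left(-11449\right) = -196235860$)
$\frac{\left(-8516 - 3596\right) \left(1917 + 13576\right)}{T} - \frac{10706}{\left(-42011\right) \frac{1}{30185}} = \frac{\left(-8516 - 3596\right) \left(1917 + 13576\right)}{-196235860} - \frac{10706}{\left(-42011\right) \frac{1}{30185}} = \left(-12112\right) 15493 \left(- \frac{1}{196235860}\right) - \frac{10706}{\left(-42011\right) \frac{1}{30185}} = \left(-187651216\right) \left(- \frac{1}{196235860}\right) - \frac{10706}{- \frac{42011}{30185}} = \frac{46912804}{49058965} - - \frac{323160610}{42011} = \frac{46912804}{49058965} + \frac{323160610}{42011} = \frac{15855895909177494}{2061016178615}$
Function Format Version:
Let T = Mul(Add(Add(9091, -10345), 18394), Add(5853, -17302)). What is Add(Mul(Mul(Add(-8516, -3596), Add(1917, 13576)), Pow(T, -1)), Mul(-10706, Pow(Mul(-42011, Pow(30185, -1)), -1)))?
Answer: Rational(15855895909177494, 2061016178615) ≈ 7693.2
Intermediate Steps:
T = -196235860 (T = Mul(Add(-1254, 18394), -11449) = Mul(17140, -11449) = -196235860)
Add(Mul(Mul(Add(-8516, -3596), Add(1917, 13576)), Pow(T, -1)), Mul(-10706, Pow(Mul(-42011, Pow(30185, -1)), -1))) = Add(Mul(Mul(Add(-8516, -3596), Add(1917, 13576)), Pow(-196235860, -1)), Mul(-10706, Pow(Mul(-42011, Pow(30185, -1)), -1))) = Add(Mul(Mul(-12112, 15493), Rational(-1, 196235860)), Mul(-10706, Pow(Mul(-42011, Rational(1, 30185)), -1))) = Add(Mul(-187651216, Rational(-1, 196235860)), Mul(-10706, Pow(Rational(-42011, 30185), -1))) = Add(Rational(46912804, 49058965), Mul(-10706, Rational(-30185, 42011))) = Add(Rational(46912804, 49058965), Rational(323160610, 42011)) = Rational(15855895909177494, 2061016178615)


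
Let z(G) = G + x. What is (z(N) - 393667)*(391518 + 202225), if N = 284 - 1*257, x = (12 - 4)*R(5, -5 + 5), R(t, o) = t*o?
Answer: -233720994520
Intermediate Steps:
R(t, o) = o*t
x = 0 (x = (12 - 4)*((-5 + 5)*5) = 8*(0*5) = 8*0 = 0)
N = 27 (N = 284 - 257 = 27)
z(G) = G (z(G) = G + 0 = G)
(z(N) - 393667)*(391518 + 202225) = (27 - 393667)*(391518 + 202225) = -393640*593743 = -233720994520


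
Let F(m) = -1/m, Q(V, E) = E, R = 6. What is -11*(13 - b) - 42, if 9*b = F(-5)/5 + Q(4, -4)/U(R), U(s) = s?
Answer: -125392/675 ≈ -185.77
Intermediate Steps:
b = -47/675 (b = (-1/(-5)/5 - 4/6)/9 = (-1*(-⅕)*(⅕) - 4*⅙)/9 = ((⅕)*(⅕) - ⅔)/9 = (1/25 - ⅔)/9 = (⅑)*(-47/75) = -47/675 ≈ -0.069630)
-11*(13 - b) - 42 = -11*(13 - 1*(-47/675)) - 42 = -11*(13 + 47/675) - 42 = -11*8822/675 - 42 = -97042/675 - 42 = -125392/675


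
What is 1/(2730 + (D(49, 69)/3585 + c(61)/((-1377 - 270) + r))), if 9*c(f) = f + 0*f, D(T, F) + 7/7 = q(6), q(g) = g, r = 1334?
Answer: 673263/1837994350 ≈ 0.00036630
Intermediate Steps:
D(T, F) = 5 (D(T, F) = -1 + 6 = 5)
c(f) = f/9 (c(f) = (f + 0*f)/9 = (f + 0)/9 = f/9)
1/(2730 + (D(49, 69)/3585 + c(61)/((-1377 - 270) + r))) = 1/(2730 + (5/3585 + ((⅑)*61)/((-1377 - 270) + 1334))) = 1/(2730 + (5*(1/3585) + 61/(9*(-1647 + 1334)))) = 1/(2730 + (1/717 + (61/9)/(-313))) = 1/(2730 + (1/717 + (61/9)*(-1/313))) = 1/(2730 + (1/717 - 61/2817)) = 1/(2730 - 13640/673263) = 1/(1837994350/673263) = 673263/1837994350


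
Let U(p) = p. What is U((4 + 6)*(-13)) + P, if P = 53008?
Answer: 52878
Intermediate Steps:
U((4 + 6)*(-13)) + P = (4 + 6)*(-13) + 53008 = 10*(-13) + 53008 = -130 + 53008 = 52878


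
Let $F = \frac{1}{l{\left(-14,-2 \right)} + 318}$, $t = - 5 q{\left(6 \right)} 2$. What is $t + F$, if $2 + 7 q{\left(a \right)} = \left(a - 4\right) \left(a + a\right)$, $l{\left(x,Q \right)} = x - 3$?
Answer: $- \frac{9459}{301} \approx -31.425$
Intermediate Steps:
$l{\left(x,Q \right)} = -3 + x$ ($l{\left(x,Q \right)} = x - 3 = -3 + x$)
$q{\left(a \right)} = - \frac{2}{7} + \frac{2 a \left(-4 + a\right)}{7}$ ($q{\left(a \right)} = - \frac{2}{7} + \frac{\left(a - 4\right) \left(a + a\right)}{7} = - \frac{2}{7} + \frac{\left(-4 + a\right) 2 a}{7} = - \frac{2}{7} + \frac{2 a \left(-4 + a\right)}{7}$)
$t = - \frac{220}{7}$ ($t = - 5 \left(- \frac{2}{7} - \frac{48}{7} + \frac{2 \cdot 6^{2}}{7}\right) 2 = - 5 \left(- \frac{2}{7} - \frac{48}{7} + \frac{2}{7} \cdot 36\right) 2 = - 5 \left(- \frac{2}{7} - \frac{48}{7} + \frac{72}{7}\right) 2 = \left(-5\right) \frac{22}{7} \cdot 2 = \left(- \frac{110}{7}\right) 2 = - \frac{220}{7} \approx -31.429$)
$F = \frac{1}{301}$ ($F = \frac{1}{\left(-3 - 14\right) + 318} = \frac{1}{-17 + 318} = \frac{1}{301} \approx 0.0033223$)
$t + F = - \frac{220}{7} + \frac{1}{301} = - \frac{9459}{301}$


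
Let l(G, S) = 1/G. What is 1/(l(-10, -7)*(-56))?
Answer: 5/28 ≈ 0.17857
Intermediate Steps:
1/(l(-10, -7)*(-56)) = 1/(-56/(-10)) = 1/(-1/10*(-56)) = 1/(28/5) = 5/28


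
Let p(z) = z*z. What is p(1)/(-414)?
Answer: -1/414 ≈ -0.0024155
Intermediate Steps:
p(z) = z²
p(1)/(-414) = 1²/(-414) = 1*(-1/414) = -1/414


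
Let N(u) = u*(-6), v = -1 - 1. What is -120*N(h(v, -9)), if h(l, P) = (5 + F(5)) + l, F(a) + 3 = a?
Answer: 3600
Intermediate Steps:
v = -2
F(a) = -3 + a
h(l, P) = 7 + l (h(l, P) = (5 + (-3 + 5)) + l = (5 + 2) + l = 7 + l)
N(u) = -6*u
-120*N(h(v, -9)) = -(-720)*(7 - 2) = -(-720)*5 = -120*(-30) = 3600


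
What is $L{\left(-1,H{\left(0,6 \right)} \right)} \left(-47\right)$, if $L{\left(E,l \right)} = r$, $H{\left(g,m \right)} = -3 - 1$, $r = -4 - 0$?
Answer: $188$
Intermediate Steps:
$r = -4$ ($r = -4 + 0 = -4$)
$H{\left(g,m \right)} = -4$
$L{\left(E,l \right)} = -4$
$L{\left(-1,H{\left(0,6 \right)} \right)} \left(-47\right) = \left(-4\right) \left(-47\right) = 188$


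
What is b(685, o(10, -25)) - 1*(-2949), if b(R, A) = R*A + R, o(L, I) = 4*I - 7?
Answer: -69661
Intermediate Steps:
o(L, I) = -7 + 4*I
b(R, A) = R + A*R (b(R, A) = A*R + R = R + A*R)
b(685, o(10, -25)) - 1*(-2949) = 685*(1 + (-7 + 4*(-25))) - 1*(-2949) = 685*(1 + (-7 - 100)) + 2949 = 685*(1 - 107) + 2949 = 685*(-106) + 2949 = -72610 + 2949 = -69661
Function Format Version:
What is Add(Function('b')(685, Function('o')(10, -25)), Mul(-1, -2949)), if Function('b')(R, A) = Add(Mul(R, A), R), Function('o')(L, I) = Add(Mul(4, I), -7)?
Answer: -69661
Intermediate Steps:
Function('o')(L, I) = Add(-7, Mul(4, I))
Function('b')(R, A) = Add(R, Mul(A, R)) (Function('b')(R, A) = Add(Mul(A, R), R) = Add(R, Mul(A, R)))
Add(Function('b')(685, Function('o')(10, -25)), Mul(-1, -2949)) = Add(Mul(685, Add(1, Add(-7, Mul(4, -25)))), Mul(-1, -2949)) = Add(Mul(685, Add(1, Add(-7, -100))), 2949) = Add(Mul(685, Add(1, -107)), 2949) = Add(Mul(685, -106), 2949) = Add(-72610, 2949) = -69661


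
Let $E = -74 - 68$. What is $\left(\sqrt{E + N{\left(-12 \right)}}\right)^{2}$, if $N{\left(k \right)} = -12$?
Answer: $-154$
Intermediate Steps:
$E = -142$ ($E = -74 - 68 = -142$)
$\left(\sqrt{E + N{\left(-12 \right)}}\right)^{2} = \left(\sqrt{-142 - 12}\right)^{2} = \left(\sqrt{-154}\right)^{2} = \left(i \sqrt{154}\right)^{2} = -154$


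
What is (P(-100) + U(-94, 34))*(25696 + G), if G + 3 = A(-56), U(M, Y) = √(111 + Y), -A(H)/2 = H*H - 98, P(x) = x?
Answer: -1961700 + 19617*√145 ≈ -1.7255e+6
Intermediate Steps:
A(H) = 196 - 2*H² (A(H) = -2*(H*H - 98) = -2*(H² - 98) = -2*(-98 + H²) = 196 - 2*H²)
G = -6079 (G = -3 + (196 - 2*(-56)²) = -3 + (196 - 2*3136) = -3 + (196 - 6272) = -3 - 6076 = -6079)
(P(-100) + U(-94, 34))*(25696 + G) = (-100 + √(111 + 34))*(25696 - 6079) = (-100 + √145)*19617 = -1961700 + 19617*√145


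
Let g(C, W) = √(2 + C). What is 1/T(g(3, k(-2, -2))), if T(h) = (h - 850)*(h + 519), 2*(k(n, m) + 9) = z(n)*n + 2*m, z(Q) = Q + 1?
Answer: -88229/38921672644 + 331*√5/194608363220 ≈ -2.2630e-6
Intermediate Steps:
z(Q) = 1 + Q
k(n, m) = -9 + m + n*(1 + n)/2 (k(n, m) = -9 + ((1 + n)*n + 2*m)/2 = -9 + (n*(1 + n) + 2*m)/2 = -9 + (2*m + n*(1 + n))/2 = -9 + (m + n*(1 + n)/2) = -9 + m + n*(1 + n)/2)
T(h) = (-850 + h)*(519 + h)
1/T(g(3, k(-2, -2))) = 1/(-441150 + (√(2 + 3))² - 331*√(2 + 3)) = 1/(-441150 + (√5)² - 331*√5) = 1/(-441150 + 5 - 331*√5) = 1/(-441145 - 331*√5)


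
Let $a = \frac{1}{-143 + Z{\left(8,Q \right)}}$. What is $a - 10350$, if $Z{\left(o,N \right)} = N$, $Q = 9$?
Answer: $- \frac{1386901}{134} \approx -10350.0$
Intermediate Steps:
$a = - \frac{1}{134}$ ($a = \frac{1}{-143 + 9} = \frac{1}{-134} = - \frac{1}{134} \approx -0.0074627$)
$a - 10350 = - \frac{1}{134} - 10350 = - \frac{1386901}{134}$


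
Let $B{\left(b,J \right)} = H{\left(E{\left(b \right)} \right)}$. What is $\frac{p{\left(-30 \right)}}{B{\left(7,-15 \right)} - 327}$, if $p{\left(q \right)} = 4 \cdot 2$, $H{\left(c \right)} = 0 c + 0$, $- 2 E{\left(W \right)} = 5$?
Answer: $- \frac{8}{327} \approx -0.024465$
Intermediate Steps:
$E{\left(W \right)} = - \frac{5}{2}$ ($E{\left(W \right)} = \left(- \frac{1}{2}\right) 5 = - \frac{5}{2}$)
$H{\left(c \right)} = 0$ ($H{\left(c \right)} = 0 + 0 = 0$)
$p{\left(q \right)} = 8$
$B{\left(b,J \right)} = 0$
$\frac{p{\left(-30 \right)}}{B{\left(7,-15 \right)} - 327} = \frac{8}{0 - 327} = \frac{8}{-327} = 8 \left(- \frac{1}{327}\right) = - \frac{8}{327}$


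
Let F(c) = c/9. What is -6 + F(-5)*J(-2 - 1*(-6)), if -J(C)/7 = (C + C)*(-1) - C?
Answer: -158/3 ≈ -52.667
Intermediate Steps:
F(c) = c/9 (F(c) = c*(⅑) = c/9)
J(C) = 21*C (J(C) = -7*((C + C)*(-1) - C) = -7*((2*C)*(-1) - C) = -7*(-2*C - C) = -(-21)*C = 21*C)
-6 + F(-5)*J(-2 - 1*(-6)) = -6 + ((⅑)*(-5))*(21*(-2 - 1*(-6))) = -6 - 35*(-2 + 6)/3 = -6 - 35*4/3 = -6 - 5/9*84 = -6 - 140/3 = -158/3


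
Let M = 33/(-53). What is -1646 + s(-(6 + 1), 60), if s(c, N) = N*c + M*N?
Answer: -111478/53 ≈ -2103.4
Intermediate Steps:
M = -33/53 (M = 33*(-1/53) = -33/53 ≈ -0.62264)
s(c, N) = -33*N/53 + N*c (s(c, N) = N*c - 33*N/53 = -33*N/53 + N*c)
-1646 + s(-(6 + 1), 60) = -1646 + (1/53)*60*(-33 + 53*(-(6 + 1))) = -1646 + (1/53)*60*(-33 + 53*(-1*7)) = -1646 + (1/53)*60*(-33 + 53*(-7)) = -1646 + (1/53)*60*(-33 - 371) = -1646 + (1/53)*60*(-404) = -1646 - 24240/53 = -111478/53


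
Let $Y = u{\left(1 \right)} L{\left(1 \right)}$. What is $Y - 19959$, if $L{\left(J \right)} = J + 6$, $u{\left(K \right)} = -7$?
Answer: $-20008$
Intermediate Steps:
$L{\left(J \right)} = 6 + J$
$Y = -49$ ($Y = - 7 \left(6 + 1\right) = \left(-7\right) 7 = -49$)
$Y - 19959 = -49 - 19959 = -20008$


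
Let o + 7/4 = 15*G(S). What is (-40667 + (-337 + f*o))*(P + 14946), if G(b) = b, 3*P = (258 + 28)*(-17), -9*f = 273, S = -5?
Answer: -4638325334/9 ≈ -5.1537e+8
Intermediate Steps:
f = -91/3 (f = -⅑*273 = -91/3 ≈ -30.333)
P = -4862/3 (P = ((258 + 28)*(-17))/3 = (286*(-17))/3 = (⅓)*(-4862) = -4862/3 ≈ -1620.7)
o = -307/4 (o = -7/4 + 15*(-5) = -7/4 - 75 = -307/4 ≈ -76.750)
(-40667 + (-337 + f*o))*(P + 14946) = (-40667 + (-337 - 91/3*(-307/4)))*(-4862/3 + 14946) = (-40667 + (-337 + 27937/12))*(39976/3) = (-40667 + 23893/12)*(39976/3) = -464111/12*39976/3 = -4638325334/9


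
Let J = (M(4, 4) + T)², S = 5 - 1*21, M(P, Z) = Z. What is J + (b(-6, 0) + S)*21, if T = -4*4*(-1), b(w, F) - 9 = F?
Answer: 253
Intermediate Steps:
b(w, F) = 9 + F
S = -16 (S = 5 - 21 = -16)
T = 16 (T = -16*(-1) = 16)
J = 400 (J = (4 + 16)² = 20² = 400)
J + (b(-6, 0) + S)*21 = 400 + ((9 + 0) - 16)*21 = 400 + (9 - 16)*21 = 400 - 7*21 = 400 - 147 = 253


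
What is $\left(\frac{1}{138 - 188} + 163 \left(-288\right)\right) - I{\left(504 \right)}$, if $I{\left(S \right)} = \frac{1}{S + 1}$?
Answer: $- \frac{237067311}{5050} \approx -46944.0$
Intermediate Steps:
$I{\left(S \right)} = \frac{1}{1 + S}$
$\left(\frac{1}{138 - 188} + 163 \left(-288\right)\right) - I{\left(504 \right)} = \left(\frac{1}{138 - 188} + 163 \left(-288\right)\right) - \frac{1}{1 + 504} = \left(\frac{1}{-50} - 46944\right) - \frac{1}{505} = \left(- \frac{1}{50} - 46944\right) - \frac{1}{505} = - \frac{2347201}{50} - \frac{1}{505} = - \frac{237067311}{5050}$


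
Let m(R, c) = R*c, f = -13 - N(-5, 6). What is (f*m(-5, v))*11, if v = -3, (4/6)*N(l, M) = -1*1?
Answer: -3795/2 ≈ -1897.5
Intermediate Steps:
N(l, M) = -3/2 (N(l, M) = 3*(-1*1)/2 = (3/2)*(-1) = -3/2)
f = -23/2 (f = -13 - 1*(-3/2) = -13 + 3/2 = -23/2 ≈ -11.500)
(f*m(-5, v))*11 = -(-115)*(-3)/2*11 = -23/2*15*11 = -345/2*11 = -3795/2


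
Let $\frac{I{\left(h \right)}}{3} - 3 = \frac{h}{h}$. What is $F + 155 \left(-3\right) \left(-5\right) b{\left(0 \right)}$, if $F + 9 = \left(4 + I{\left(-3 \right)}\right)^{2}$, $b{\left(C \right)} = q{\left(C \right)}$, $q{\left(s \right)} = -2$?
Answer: $-4403$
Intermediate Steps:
$I{\left(h \right)} = 12$ ($I{\left(h \right)} = 9 + 3 \frac{h}{h} = 9 + 3 \cdot 1 = 9 + 3 = 12$)
$b{\left(C \right)} = -2$
$F = 247$ ($F = -9 + \left(4 + 12\right)^{2} = -9 + 16^{2} = -9 + 256 = 247$)
$F + 155 \left(-3\right) \left(-5\right) b{\left(0 \right)} = 247 + 155 \left(-3\right) \left(-5\right) \left(-2\right) = 247 + 155 \cdot 15 \left(-2\right) = 247 + 155 \left(-30\right) = 247 - 4650 = -4403$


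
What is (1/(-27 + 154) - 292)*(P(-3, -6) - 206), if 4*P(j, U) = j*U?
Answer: 14944449/254 ≈ 58836.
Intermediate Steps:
P(j, U) = U*j/4 (P(j, U) = (j*U)/4 = (U*j)/4 = U*j/4)
(1/(-27 + 154) - 292)*(P(-3, -6) - 206) = (1/(-27 + 154) - 292)*((1/4)*(-6)*(-3) - 206) = (1/127 - 292)*(9/2 - 206) = (1/127 - 292)*(-403/2) = -37083/127*(-403/2) = 14944449/254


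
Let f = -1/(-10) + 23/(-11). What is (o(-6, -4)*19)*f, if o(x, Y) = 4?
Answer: -8322/55 ≈ -151.31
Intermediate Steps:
f = -219/110 (f = -1*(-⅒) + 23*(-1/11) = ⅒ - 23/11 = -219/110 ≈ -1.9909)
(o(-6, -4)*19)*f = (4*19)*(-219/110) = 76*(-219/110) = -8322/55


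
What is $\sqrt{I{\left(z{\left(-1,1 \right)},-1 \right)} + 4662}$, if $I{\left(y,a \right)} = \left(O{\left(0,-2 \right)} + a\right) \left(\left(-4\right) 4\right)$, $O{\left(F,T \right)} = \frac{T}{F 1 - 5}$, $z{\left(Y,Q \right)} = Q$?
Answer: $\frac{\sqrt{116790}}{5} \approx 68.349$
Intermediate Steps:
$O{\left(F,T \right)} = \frac{T}{-5 + F}$ ($O{\left(F,T \right)} = \frac{T}{F - 5} = \frac{T}{-5 + F}$)
$I{\left(y,a \right)} = - \frac{32}{5} - 16 a$ ($I{\left(y,a \right)} = \left(- \frac{2}{-5 + 0} + a\right) \left(\left(-4\right) 4\right) = \left(- \frac{2}{-5} + a\right) \left(-16\right) = \left(\left(-2\right) \left(- \frac{1}{5}\right) + a\right) \left(-16\right) = \left(\frac{2}{5} + a\right) \left(-16\right) = - \frac{32}{5} - 16 a$)
$\sqrt{I{\left(z{\left(-1,1 \right)},-1 \right)} + 4662} = \sqrt{\left(- \frac{32}{5} - -16\right) + 4662} = \sqrt{\left(- \frac{32}{5} + 16\right) + 4662} = \sqrt{\frac{48}{5} + 4662} = \sqrt{\frac{23358}{5}} = \frac{\sqrt{116790}}{5}$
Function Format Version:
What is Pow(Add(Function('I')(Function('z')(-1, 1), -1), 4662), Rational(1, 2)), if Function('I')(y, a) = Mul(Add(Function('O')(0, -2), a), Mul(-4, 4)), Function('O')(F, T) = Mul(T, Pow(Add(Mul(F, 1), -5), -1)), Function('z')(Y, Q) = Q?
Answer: Mul(Rational(1, 5), Pow(116790, Rational(1, 2))) ≈ 68.349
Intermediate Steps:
Function('O')(F, T) = Mul(T, Pow(Add(-5, F), -1)) (Function('O')(F, T) = Mul(T, Pow(Add(F, -5), -1)) = Mul(T, Pow(Add(-5, F), -1)))
Function('I')(y, a) = Add(Rational(-32, 5), Mul(-16, a)) (Function('I')(y, a) = Mul(Add(Mul(-2, Pow(Add(-5, 0), -1)), a), Mul(-4, 4)) = Mul(Add(Mul(-2, Pow(-5, -1)), a), -16) = Mul(Add(Mul(-2, Rational(-1, 5)), a), -16) = Mul(Add(Rational(2, 5), a), -16) = Add(Rational(-32, 5), Mul(-16, a)))
Pow(Add(Function('I')(Function('z')(-1, 1), -1), 4662), Rational(1, 2)) = Pow(Add(Add(Rational(-32, 5), Mul(-16, -1)), 4662), Rational(1, 2)) = Pow(Add(Add(Rational(-32, 5), 16), 4662), Rational(1, 2)) = Pow(Add(Rational(48, 5), 4662), Rational(1, 2)) = Pow(Rational(23358, 5), Rational(1, 2)) = Mul(Rational(1, 5), Pow(116790, Rational(1, 2)))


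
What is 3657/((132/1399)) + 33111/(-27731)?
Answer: 4299133057/110924 ≈ 38757.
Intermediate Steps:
3657/((132/1399)) + 33111/(-27731) = 3657/((132*(1/1399))) + 33111*(-1/27731) = 3657/(132/1399) - 33111/27731 = 3657*(1399/132) - 33111/27731 = 1705381/44 - 33111/27731 = 4299133057/110924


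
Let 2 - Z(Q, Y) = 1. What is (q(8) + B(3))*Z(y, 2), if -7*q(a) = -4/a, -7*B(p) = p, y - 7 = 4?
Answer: -5/14 ≈ -0.35714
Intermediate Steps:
y = 11 (y = 7 + 4 = 11)
B(p) = -p/7
q(a) = 4/(7*a) (q(a) = -(-4)/(7*a) = 4/(7*a))
Z(Q, Y) = 1 (Z(Q, Y) = 2 - 1*1 = 2 - 1 = 1)
(q(8) + B(3))*Z(y, 2) = ((4/7)/8 - 1/7*3)*1 = ((4/7)*(1/8) - 3/7)*1 = (1/14 - 3/7)*1 = -5/14*1 = -5/14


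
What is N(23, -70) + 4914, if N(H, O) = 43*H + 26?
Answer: 5929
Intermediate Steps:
N(H, O) = 26 + 43*H
N(23, -70) + 4914 = (26 + 43*23) + 4914 = (26 + 989) + 4914 = 1015 + 4914 = 5929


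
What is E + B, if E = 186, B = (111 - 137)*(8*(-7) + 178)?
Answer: -2986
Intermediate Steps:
B = -3172 (B = -26*(-56 + 178) = -26*122 = -3172)
E + B = 186 - 3172 = -2986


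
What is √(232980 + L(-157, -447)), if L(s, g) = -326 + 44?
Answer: √232698 ≈ 482.39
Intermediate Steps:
L(s, g) = -282
√(232980 + L(-157, -447)) = √(232980 - 282) = √232698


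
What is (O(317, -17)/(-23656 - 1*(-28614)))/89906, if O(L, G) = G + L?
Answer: 75/111438487 ≈ 6.7302e-7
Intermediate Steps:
(O(317, -17)/(-23656 - 1*(-28614)))/89906 = ((-17 + 317)/(-23656 - 1*(-28614)))/89906 = (300/(-23656 + 28614))*(1/89906) = (300/4958)*(1/89906) = (300*(1/4958))*(1/89906) = (150/2479)*(1/89906) = 75/111438487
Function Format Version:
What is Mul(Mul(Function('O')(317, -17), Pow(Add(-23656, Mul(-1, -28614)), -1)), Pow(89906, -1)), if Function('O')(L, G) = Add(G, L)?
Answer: Rational(75, 111438487) ≈ 6.7302e-7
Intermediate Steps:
Mul(Mul(Function('O')(317, -17), Pow(Add(-23656, Mul(-1, -28614)), -1)), Pow(89906, -1)) = Mul(Mul(Add(-17, 317), Pow(Add(-23656, Mul(-1, -28614)), -1)), Pow(89906, -1)) = Mul(Mul(300, Pow(Add(-23656, 28614), -1)), Rational(1, 89906)) = Mul(Mul(300, Pow(4958, -1)), Rational(1, 89906)) = Mul(Mul(300, Rational(1, 4958)), Rational(1, 89906)) = Mul(Rational(150, 2479), Rational(1, 89906)) = Rational(75, 111438487)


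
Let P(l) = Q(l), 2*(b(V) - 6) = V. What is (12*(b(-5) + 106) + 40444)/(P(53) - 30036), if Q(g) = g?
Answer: -41758/29983 ≈ -1.3927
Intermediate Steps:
b(V) = 6 + V/2
P(l) = l
(12*(b(-5) + 106) + 40444)/(P(53) - 30036) = (12*((6 + (½)*(-5)) + 106) + 40444)/(53 - 30036) = (12*((6 - 5/2) + 106) + 40444)/(-29983) = (12*(7/2 + 106) + 40444)*(-1/29983) = (12*(219/2) + 40444)*(-1/29983) = (1314 + 40444)*(-1/29983) = 41758*(-1/29983) = -41758/29983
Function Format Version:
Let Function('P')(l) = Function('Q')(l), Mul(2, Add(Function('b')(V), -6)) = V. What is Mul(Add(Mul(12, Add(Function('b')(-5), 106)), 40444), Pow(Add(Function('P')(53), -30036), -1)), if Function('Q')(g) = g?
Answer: Rational(-41758, 29983) ≈ -1.3927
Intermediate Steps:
Function('b')(V) = Add(6, Mul(Rational(1, 2), V))
Function('P')(l) = l
Mul(Add(Mul(12, Add(Function('b')(-5), 106)), 40444), Pow(Add(Function('P')(53), -30036), -1)) = Mul(Add(Mul(12, Add(Add(6, Mul(Rational(1, 2), -5)), 106)), 40444), Pow(Add(53, -30036), -1)) = Mul(Add(Mul(12, Add(Add(6, Rational(-5, 2)), 106)), 40444), Pow(-29983, -1)) = Mul(Add(Mul(12, Add(Rational(7, 2), 106)), 40444), Rational(-1, 29983)) = Mul(Add(Mul(12, Rational(219, 2)), 40444), Rational(-1, 29983)) = Mul(Add(1314, 40444), Rational(-1, 29983)) = Mul(41758, Rational(-1, 29983)) = Rational(-41758, 29983)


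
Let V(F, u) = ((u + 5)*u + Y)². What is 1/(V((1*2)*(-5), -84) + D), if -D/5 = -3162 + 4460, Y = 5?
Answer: 1/44096391 ≈ 2.2678e-8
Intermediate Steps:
D = -6490 (D = -5*(-3162 + 4460) = -5*1298 = -6490)
V(F, u) = (5 + u*(5 + u))² (V(F, u) = ((u + 5)*u + 5)² = ((5 + u)*u + 5)² = (u*(5 + u) + 5)² = (5 + u*(5 + u))²)
1/(V((1*2)*(-5), -84) + D) = 1/((5 + (-84)² + 5*(-84))² - 6490) = 1/((5 + 7056 - 420)² - 6490) = 1/(6641² - 6490) = 1/(44102881 - 6490) = 1/44096391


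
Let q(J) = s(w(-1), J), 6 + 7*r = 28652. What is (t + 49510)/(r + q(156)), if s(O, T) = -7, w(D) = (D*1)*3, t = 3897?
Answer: 373849/28597 ≈ 13.073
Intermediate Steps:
w(D) = 3*D (w(D) = D*3 = 3*D)
r = 28646/7 (r = -6/7 + (⅐)*28652 = -6/7 + 28652/7 = 28646/7 ≈ 4092.3)
q(J) = -7
(t + 49510)/(r + q(156)) = (3897 + 49510)/(28646/7 - 7) = 53407/(28597/7) = 53407*(7/28597) = 373849/28597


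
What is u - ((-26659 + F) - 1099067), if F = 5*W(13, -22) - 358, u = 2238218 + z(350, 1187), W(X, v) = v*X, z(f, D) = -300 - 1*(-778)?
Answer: 3366210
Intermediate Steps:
z(f, D) = 478 (z(f, D) = -300 + 778 = 478)
W(X, v) = X*v
u = 2238696 (u = 2238218 + 478 = 2238696)
F = -1788 (F = 5*(13*(-22)) - 358 = 5*(-286) - 358 = -1430 - 358 = -1788)
u - ((-26659 + F) - 1099067) = 2238696 - ((-26659 - 1788) - 1099067) = 2238696 - (-28447 - 1099067) = 2238696 - 1*(-1127514) = 2238696 + 1127514 = 3366210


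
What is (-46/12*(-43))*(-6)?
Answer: -989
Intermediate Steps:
(-46/12*(-43))*(-6) = (-46*1/12*(-43))*(-6) = -23/6*(-43)*(-6) = (989/6)*(-6) = -989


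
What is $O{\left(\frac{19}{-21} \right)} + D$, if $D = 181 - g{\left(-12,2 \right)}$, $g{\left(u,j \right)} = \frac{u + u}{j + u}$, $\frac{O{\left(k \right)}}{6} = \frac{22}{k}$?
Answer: $\frac{3107}{95} \approx 32.705$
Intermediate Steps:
$O{\left(k \right)} = \frac{132}{k}$ ($O{\left(k \right)} = 6 \frac{22}{k} = \frac{132}{k}$)
$g{\left(u,j \right)} = \frac{2 u}{j + u}$
$D = \frac{893}{5}$ ($D = 181 - 2 \left(-12\right) \frac{1}{2 - 12} = 181 - 2 \left(-12\right) \frac{1}{-10} = 181 - 2 \left(-12\right) \left(- \frac{1}{10}\right) = 181 - \frac{12}{5} = \frac{893}{5} \approx 178.6$)
$O{\left(\frac{19}{-21} \right)} + D = \frac{132}{19 \frac{1}{-21}} + \frac{893}{5} = \frac{132}{19 \left(- \frac{1}{21}\right)} + \frac{893}{5} = \frac{132}{- \frac{19}{21}} + \frac{893}{5} = 132 \left(- \frac{21}{19}\right) + \frac{893}{5} = - \frac{2772}{19} + \frac{893}{5} = \frac{3107}{95}$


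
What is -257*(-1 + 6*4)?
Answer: -5911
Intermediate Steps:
-257*(-1 + 6*4) = -257*(-1 + 24) = -257*23 = -5911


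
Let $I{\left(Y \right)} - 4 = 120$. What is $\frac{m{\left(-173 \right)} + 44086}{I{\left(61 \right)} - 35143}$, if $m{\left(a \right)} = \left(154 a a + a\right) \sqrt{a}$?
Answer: $- \frac{44086}{35019} - \frac{4608893 i \sqrt{173}}{35019} \approx -1.2589 - 1731.1 i$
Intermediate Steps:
$I{\left(Y \right)} = 124$ ($I{\left(Y \right)} = 4 + 120 = 124$)
$m{\left(a \right)} = \sqrt{a} \left(a + 154 a^{2}\right)$ ($m{\left(a \right)} = \left(154 a^{2} + a\right) \sqrt{a} = \left(a + 154 a^{2}\right) \sqrt{a} = \sqrt{a} \left(a + 154 a^{2}\right)$)
$\frac{m{\left(-173 \right)} + 44086}{I{\left(61 \right)} - 35143} = \frac{\left(-173\right)^{\frac{3}{2}} \left(1 + 154 \left(-173\right)\right) + 44086}{124 - 35143} = \frac{- 173 i \sqrt{173} \left(1 - 26642\right) + 44086}{-35019} = \left(- 173 i \sqrt{173} \left(-26641\right) + 44086\right) \left(- \frac{1}{35019}\right) = \left(4608893 i \sqrt{173} + 44086\right) \left(- \frac{1}{35019}\right) = \left(44086 + 4608893 i \sqrt{173}\right) \left(- \frac{1}{35019}\right) = - \frac{44086}{35019} - \frac{4608893 i \sqrt{173}}{35019}$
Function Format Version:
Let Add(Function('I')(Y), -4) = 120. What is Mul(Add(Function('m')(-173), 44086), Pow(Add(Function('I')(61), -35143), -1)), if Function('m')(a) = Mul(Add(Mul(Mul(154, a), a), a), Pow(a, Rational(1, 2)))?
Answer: Add(Rational(-44086, 35019), Mul(Rational(-4608893, 35019), I, Pow(173, Rational(1, 2)))) ≈ Add(-1.2589, Mul(-1731.1, I))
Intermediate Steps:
Function('I')(Y) = 124 (Function('I')(Y) = Add(4, 120) = 124)
Function('m')(a) = Mul(Pow(a, Rational(1, 2)), Add(a, Mul(154, Pow(a, 2)))) (Function('m')(a) = Mul(Add(Mul(154, Pow(a, 2)), a), Pow(a, Rational(1, 2))) = Mul(Add(a, Mul(154, Pow(a, 2))), Pow(a, Rational(1, 2))) = Mul(Pow(a, Rational(1, 2)), Add(a, Mul(154, Pow(a, 2)))))
Mul(Add(Function('m')(-173), 44086), Pow(Add(Function('I')(61), -35143), -1)) = Mul(Add(Mul(Pow(-173, Rational(3, 2)), Add(1, Mul(154, -173))), 44086), Pow(Add(124, -35143), -1)) = Mul(Add(Mul(Mul(-173, I, Pow(173, Rational(1, 2))), Add(1, -26642)), 44086), Pow(-35019, -1)) = Mul(Add(Mul(Mul(-173, I, Pow(173, Rational(1, 2))), -26641), 44086), Rational(-1, 35019)) = Mul(Add(Mul(4608893, I, Pow(173, Rational(1, 2))), 44086), Rational(-1, 35019)) = Mul(Add(44086, Mul(4608893, I, Pow(173, Rational(1, 2)))), Rational(-1, 35019)) = Add(Rational(-44086, 35019), Mul(Rational(-4608893, 35019), I, Pow(173, Rational(1, 2))))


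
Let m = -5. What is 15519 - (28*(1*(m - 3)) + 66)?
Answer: 15677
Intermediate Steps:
15519 - (28*(1*(m - 3)) + 66) = 15519 - (28*(1*(-5 - 3)) + 66) = 15519 - (28*(1*(-8)) + 66) = 15519 - (28*(-8) + 66) = 15519 - (-224 + 66) = 15519 - 1*(-158) = 15519 + 158 = 15677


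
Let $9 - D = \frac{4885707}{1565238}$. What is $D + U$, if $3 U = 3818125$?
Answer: $\frac{1992100647685}{1565238} \approx 1.2727 \cdot 10^{6}$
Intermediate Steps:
$U = \frac{3818125}{3}$ ($U = \frac{1}{3} \cdot 3818125 = \frac{3818125}{3} \approx 1.2727 \cdot 10^{6}$)
$D = \frac{3067145}{521746}$ ($D = 9 - \frac{4885707}{1565238} = 9 - 4885707 \cdot \frac{1}{1565238} = 9 - \frac{1628569}{521746} = \frac{3067145}{521746} \approx 5.8786$)
$D + U = \frac{3067145}{521746} + \frac{3818125}{3} = \frac{1992100647685}{1565238}$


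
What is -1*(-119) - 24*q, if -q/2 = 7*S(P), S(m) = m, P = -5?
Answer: -1561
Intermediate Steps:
q = 70 (q = -14*(-5) = -2*(-35) = 70)
-1*(-119) - 24*q = -1*(-119) - 24*70 = 119 - 1680 = -1561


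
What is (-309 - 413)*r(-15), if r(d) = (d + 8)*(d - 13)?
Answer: -141512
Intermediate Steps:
r(d) = (-13 + d)*(8 + d) (r(d) = (8 + d)*(-13 + d) = (-13 + d)*(8 + d))
(-309 - 413)*r(-15) = (-309 - 413)*(-104 + (-15)**2 - 5*(-15)) = -722*(-104 + 225 + 75) = -722*196 = -141512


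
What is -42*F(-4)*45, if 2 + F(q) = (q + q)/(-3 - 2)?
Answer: 756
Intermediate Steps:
F(q) = -2 - 2*q/5 (F(q) = -2 + (q + q)/(-3 - 2) = -2 + (2*q)/(-5) = -2 + (2*q)*(-1/5) = -2 - 2*q/5)
-42*F(-4)*45 = -42*(-2 - 2/5*(-4))*45 = -42*(-2 + 8/5)*45 = -42*(-2/5)*45 = (84/5)*45 = 756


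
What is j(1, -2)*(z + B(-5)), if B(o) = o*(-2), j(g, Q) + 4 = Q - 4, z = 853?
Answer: -8630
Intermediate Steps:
j(g, Q) = -8 + Q (j(g, Q) = -4 + (Q - 4) = -4 + (-4 + Q) = -8 + Q)
B(o) = -2*o
j(1, -2)*(z + B(-5)) = (-8 - 2)*(853 - 2*(-5)) = -10*(853 + 10) = -10*863 = -8630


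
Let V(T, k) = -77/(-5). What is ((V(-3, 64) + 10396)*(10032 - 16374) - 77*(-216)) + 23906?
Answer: -329942804/5 ≈ -6.5989e+7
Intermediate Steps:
V(T, k) = 77/5 (V(T, k) = -77*(-⅕) = 77/5)
((V(-3, 64) + 10396)*(10032 - 16374) - 77*(-216)) + 23906 = ((77/5 + 10396)*(10032 - 16374) - 77*(-216)) + 23906 = ((52057/5)*(-6342) + 16632) + 23906 = (-330145494/5 + 16632) + 23906 = -330062334/5 + 23906 = -329942804/5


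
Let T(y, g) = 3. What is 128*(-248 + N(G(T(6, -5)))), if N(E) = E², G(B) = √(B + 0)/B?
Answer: -95104/3 ≈ -31701.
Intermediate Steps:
G(B) = B^(-½) (G(B) = √B/B = B^(-½))
128*(-248 + N(G(T(6, -5)))) = 128*(-248 + (3^(-½))²) = 128*(-248 + (√3/3)²) = 128*(-248 + ⅓) = 128*(-743/3) = -95104/3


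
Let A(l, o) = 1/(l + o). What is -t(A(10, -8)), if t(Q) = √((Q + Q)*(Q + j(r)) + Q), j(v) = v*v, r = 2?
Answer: -√5 ≈ -2.2361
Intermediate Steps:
j(v) = v²
t(Q) = √(Q + 2*Q*(4 + Q)) (t(Q) = √((Q + Q)*(Q + 2²) + Q) = √((2*Q)*(Q + 4) + Q) = √((2*Q)*(4 + Q) + Q) = √(2*Q*(4 + Q) + Q) = √(Q + 2*Q*(4 + Q)))
-t(A(10, -8)) = -√((9 + 2/(10 - 8))/(10 - 8)) = -√((9 + 2/2)/2) = -√((9 + 2*(½))/2) = -√((9 + 1)/2) = -√((½)*10) = -√5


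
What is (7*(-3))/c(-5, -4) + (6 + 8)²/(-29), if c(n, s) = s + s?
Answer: -959/232 ≈ -4.1336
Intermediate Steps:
c(n, s) = 2*s
(7*(-3))/c(-5, -4) + (6 + 8)²/(-29) = (7*(-3))/((2*(-4))) + (6 + 8)²/(-29) = -21/(-8) + 14²*(-1/29) = -21*(-⅛) + 196*(-1/29) = 21/8 - 196/29 = -959/232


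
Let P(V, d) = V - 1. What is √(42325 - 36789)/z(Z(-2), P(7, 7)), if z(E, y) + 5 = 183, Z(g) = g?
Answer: 2*√346/89 ≈ 0.41800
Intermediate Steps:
P(V, d) = -1 + V
z(E, y) = 178 (z(E, y) = -5 + 183 = 178)
√(42325 - 36789)/z(Z(-2), P(7, 7)) = √(42325 - 36789)/178 = √5536*(1/178) = (4*√346)*(1/178) = 2*√346/89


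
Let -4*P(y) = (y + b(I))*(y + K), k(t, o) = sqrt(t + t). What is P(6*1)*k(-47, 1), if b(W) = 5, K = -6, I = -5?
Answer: 0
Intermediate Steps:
k(t, o) = sqrt(2)*sqrt(t) (k(t, o) = sqrt(2*t) = sqrt(2)*sqrt(t))
P(y) = -(-6 + y)*(5 + y)/4 (P(y) = -(y + 5)*(y - 6)/4 = -(5 + y)*(-6 + y)/4 = -(-6 + y)*(5 + y)/4)
P(6*1)*k(-47, 1) = (15/2 - (6*1)**2/4 + (6*1)/4)*(sqrt(2)*sqrt(-47)) = (15/2 - 1/4*6**2 + (1/4)*6)*(sqrt(2)*(I*sqrt(47))) = (15/2 - 1/4*36 + 3/2)*(I*sqrt(94)) = (15/2 - 9 + 3/2)*(I*sqrt(94)) = 0*(I*sqrt(94)) = 0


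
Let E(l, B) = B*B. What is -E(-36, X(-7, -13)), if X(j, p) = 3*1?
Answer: -9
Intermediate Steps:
X(j, p) = 3
E(l, B) = B²
-E(-36, X(-7, -13)) = -1*3² = -1*9 = -9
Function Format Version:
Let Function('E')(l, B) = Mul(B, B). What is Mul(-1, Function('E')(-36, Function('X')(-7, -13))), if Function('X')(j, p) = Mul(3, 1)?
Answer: -9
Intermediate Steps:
Function('X')(j, p) = 3
Function('E')(l, B) = Pow(B, 2)
Mul(-1, Function('E')(-36, Function('X')(-7, -13))) = Mul(-1, Pow(3, 2)) = Mul(-1, 9) = -9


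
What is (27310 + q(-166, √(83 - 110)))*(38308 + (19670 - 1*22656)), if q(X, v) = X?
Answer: 958780368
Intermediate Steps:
(27310 + q(-166, √(83 - 110)))*(38308 + (19670 - 1*22656)) = (27310 - 166)*(38308 + (19670 - 1*22656)) = 27144*(38308 + (19670 - 22656)) = 27144*(38308 - 2986) = 27144*35322 = 958780368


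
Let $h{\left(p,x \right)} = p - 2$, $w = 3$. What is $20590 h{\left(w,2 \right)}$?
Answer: $20590$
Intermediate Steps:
$h{\left(p,x \right)} = -2 + p$ ($h{\left(p,x \right)} = p - 2 = -2 + p$)
$20590 h{\left(w,2 \right)} = 20590 \left(-2 + 3\right) = 20590 \cdot 1 = 20590$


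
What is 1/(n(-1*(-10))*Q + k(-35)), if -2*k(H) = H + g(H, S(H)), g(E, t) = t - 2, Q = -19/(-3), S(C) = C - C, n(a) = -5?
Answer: -6/79 ≈ -0.075949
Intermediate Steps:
S(C) = 0
Q = 19/3 (Q = -19*(-⅓) = 19/3 ≈ 6.3333)
g(E, t) = -2 + t
k(H) = 1 - H/2 (k(H) = -(H + (-2 + 0))/2 = -(H - 2)/2 = -(-2 + H)/2 = 1 - H/2)
1/(n(-1*(-10))*Q + k(-35)) = 1/(-5*19/3 + (1 - ½*(-35))) = 1/(-95/3 + (1 + 35/2)) = 1/(-95/3 + 37/2) = 1/(-79/6) = -6/79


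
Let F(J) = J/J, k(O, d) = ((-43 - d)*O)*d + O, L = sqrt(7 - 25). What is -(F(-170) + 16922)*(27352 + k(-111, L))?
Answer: -427187289 - 242320437*I*sqrt(2) ≈ -4.2719e+8 - 3.4269e+8*I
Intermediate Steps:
L = 3*I*sqrt(2) (L = sqrt(-18) = 3*I*sqrt(2) ≈ 4.2426*I)
k(O, d) = O + O*d*(-43 - d) (k(O, d) = (O*(-43 - d))*d + O = O*d*(-43 - d) + O = O + O*d*(-43 - d))
F(J) = 1
-(F(-170) + 16922)*(27352 + k(-111, L)) = -(1 + 16922)*(27352 - 111*(1 - (3*I*sqrt(2))**2 - 129*I*sqrt(2))) = -16923*(27352 - 111*(1 - 1*(-18) - 129*I*sqrt(2))) = -16923*(27352 - 111*(1 + 18 - 129*I*sqrt(2))) = -16923*(27352 - 111*(19 - 129*I*sqrt(2))) = -16923*(27352 + (-2109 + 14319*I*sqrt(2))) = -16923*(25243 + 14319*I*sqrt(2)) = -(427187289 + 242320437*I*sqrt(2)) = -427187289 - 242320437*I*sqrt(2)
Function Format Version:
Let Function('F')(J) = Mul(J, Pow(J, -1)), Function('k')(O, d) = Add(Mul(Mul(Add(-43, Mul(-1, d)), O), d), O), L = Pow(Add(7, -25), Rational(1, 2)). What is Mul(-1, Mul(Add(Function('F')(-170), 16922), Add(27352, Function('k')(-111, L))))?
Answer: Add(-427187289, Mul(-242320437, I, Pow(2, Rational(1, 2)))) ≈ Add(-4.2719e+8, Mul(-3.4269e+8, I))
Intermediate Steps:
L = Mul(3, I, Pow(2, Rational(1, 2))) (L = Pow(-18, Rational(1, 2)) = Mul(3, I, Pow(2, Rational(1, 2))) ≈ Mul(4.2426, I))
Function('k')(O, d) = Add(O, Mul(O, d, Add(-43, Mul(-1, d)))) (Function('k')(O, d) = Add(Mul(Mul(O, Add(-43, Mul(-1, d))), d), O) = Add(Mul(O, d, Add(-43, Mul(-1, d))), O) = Add(O, Mul(O, d, Add(-43, Mul(-1, d)))))
Function('F')(J) = 1
Mul(-1, Mul(Add(Function('F')(-170), 16922), Add(27352, Function('k')(-111, L)))) = Mul(-1, Mul(Add(1, 16922), Add(27352, Mul(-111, Add(1, Mul(-1, Pow(Mul(3, I, Pow(2, Rational(1, 2))), 2)), Mul(-43, Mul(3, I, Pow(2, Rational(1, 2))))))))) = Mul(-1, Mul(16923, Add(27352, Mul(-111, Add(1, Mul(-1, -18), Mul(-129, I, Pow(2, Rational(1, 2)))))))) = Mul(-1, Mul(16923, Add(27352, Mul(-111, Add(1, 18, Mul(-129, I, Pow(2, Rational(1, 2)))))))) = Mul(-1, Mul(16923, Add(27352, Mul(-111, Add(19, Mul(-129, I, Pow(2, Rational(1, 2)))))))) = Mul(-1, Mul(16923, Add(27352, Add(-2109, Mul(14319, I, Pow(2, Rational(1, 2))))))) = Mul(-1, Mul(16923, Add(25243, Mul(14319, I, Pow(2, Rational(1, 2)))))) = Mul(-1, Add(427187289, Mul(242320437, I, Pow(2, Rational(1, 2))))) = Add(-427187289, Mul(-242320437, I, Pow(2, Rational(1, 2))))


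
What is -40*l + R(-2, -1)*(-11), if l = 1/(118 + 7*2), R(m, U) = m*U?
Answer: -736/33 ≈ -22.303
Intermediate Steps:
R(m, U) = U*m
l = 1/132 (l = 1/(118 + 14) = 1/132 ≈ 0.0075758)
-40*l + R(-2, -1)*(-11) = -40*1/132 - 1*(-2)*(-11) = -10/33 + 2*(-11) = -10/33 - 22 = -736/33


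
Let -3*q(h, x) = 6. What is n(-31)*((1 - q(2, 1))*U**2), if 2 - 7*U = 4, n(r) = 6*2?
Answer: 144/49 ≈ 2.9388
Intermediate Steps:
n(r) = 12
q(h, x) = -2 (q(h, x) = -1/3*6 = -2)
U = -2/7 (U = 2/7 - 1/7*4 = 2/7 - 4/7 = -2/7 ≈ -0.28571)
n(-31)*((1 - q(2, 1))*U**2) = 12*((1 - 1*(-2))*(-2/7)**2) = 12*((1 + 2)*(4/49)) = 12*(3*(4/49)) = 12*(12/49) = 144/49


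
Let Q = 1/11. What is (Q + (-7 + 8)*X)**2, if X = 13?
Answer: 20736/121 ≈ 171.37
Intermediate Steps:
Q = 1/11 ≈ 0.090909
(Q + (-7 + 8)*X)**2 = (1/11 + (-7 + 8)*13)**2 = (1/11 + 1*13)**2 = (1/11 + 13)**2 = (144/11)**2 = 20736/121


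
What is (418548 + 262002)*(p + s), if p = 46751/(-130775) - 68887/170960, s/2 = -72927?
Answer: -8876870327155040847/89429176 ≈ -9.9261e+10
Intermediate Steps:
s = -145854 (s = 2*(-72927) = -145854)
p = -3400249677/4471458800 (p = 46751*(-1/130775) - 68887*1/170960 = -46751/130775 - 68887/170960 = -3400249677/4471458800 ≈ -0.76043)
(418548 + 262002)*(p + s) = (418548 + 262002)*(-3400249677/4471458800 - 145854) = 680550*(-652183552064877/4471458800) = -8876870327155040847/89429176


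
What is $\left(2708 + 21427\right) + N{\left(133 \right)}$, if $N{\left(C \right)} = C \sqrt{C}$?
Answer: $24135 + 133 \sqrt{133} \approx 25669.0$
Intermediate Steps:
$N{\left(C \right)} = C^{\frac{3}{2}}$
$\left(2708 + 21427\right) + N{\left(133 \right)} = \left(2708 + 21427\right) + 133^{\frac{3}{2}} = 24135 + 133 \sqrt{133}$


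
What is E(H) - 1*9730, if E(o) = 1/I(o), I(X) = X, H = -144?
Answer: -1401121/144 ≈ -9730.0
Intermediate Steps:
E(o) = 1/o
E(H) - 1*9730 = 1/(-144) - 1*9730 = -1/144 - 9730 = -1401121/144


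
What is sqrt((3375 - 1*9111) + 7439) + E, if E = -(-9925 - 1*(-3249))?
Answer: 6676 + sqrt(1703) ≈ 6717.3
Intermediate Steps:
E = 6676 (E = -(-9925 + 3249) = -1*(-6676) = 6676)
sqrt((3375 - 1*9111) + 7439) + E = sqrt((3375 - 1*9111) + 7439) + 6676 = sqrt((3375 - 9111) + 7439) + 6676 = sqrt(-5736 + 7439) + 6676 = sqrt(1703) + 6676 = 6676 + sqrt(1703)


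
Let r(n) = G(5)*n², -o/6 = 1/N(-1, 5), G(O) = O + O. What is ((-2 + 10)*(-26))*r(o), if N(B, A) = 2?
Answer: -18720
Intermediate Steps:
G(O) = 2*O
o = -3 (o = -6/2 = -6*½ = -3)
r(n) = 10*n² (r(n) = (2*5)*n² = 10*n²)
((-2 + 10)*(-26))*r(o) = ((-2 + 10)*(-26))*(10*(-3)²) = (8*(-26))*(10*9) = -208*90 = -18720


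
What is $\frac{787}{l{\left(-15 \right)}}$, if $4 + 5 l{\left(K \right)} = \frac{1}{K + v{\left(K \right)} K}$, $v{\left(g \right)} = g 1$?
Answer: $- \frac{826350}{839} \approx -984.92$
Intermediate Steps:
$v{\left(g \right)} = g$
$l{\left(K \right)} = - \frac{4}{5} + \frac{1}{5 \left(K + K^{2}\right)}$ ($l{\left(K \right)} = - \frac{4}{5} + \frac{1}{5 \left(K + K K\right)} = - \frac{4}{5} + \frac{1}{5 \left(K + K^{2}\right)}$)
$\frac{787}{l{\left(-15 \right)}} = \frac{787}{\frac{1}{5} \frac{1}{-15} \frac{1}{1 - 15} \left(1 - -60 - 4 \left(-15\right)^{2}\right)} = \frac{787}{\frac{1}{5} \left(- \frac{1}{15}\right) \frac{1}{-14} \left(1 + 60 - 900\right)} = \frac{787}{\frac{1}{5} \left(- \frac{1}{15}\right) \left(- \frac{1}{14}\right) \left(1 + 60 - 900\right)} = \frac{787}{\frac{1}{5} \left(- \frac{1}{15}\right) \left(- \frac{1}{14}\right) \left(-839\right)} = \frac{787}{- \frac{839}{1050}} = 787 \left(- \frac{1050}{839}\right) = - \frac{826350}{839}$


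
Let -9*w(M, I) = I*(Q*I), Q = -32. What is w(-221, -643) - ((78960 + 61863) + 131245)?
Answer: 10781756/9 ≈ 1.1980e+6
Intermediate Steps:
w(M, I) = 32*I²/9 (w(M, I) = -I*(-32*I)/9 = -(-32)*I²/9 = 32*I²/9)
w(-221, -643) - ((78960 + 61863) + 131245) = (32/9)*(-643)² - ((78960 + 61863) + 131245) = (32/9)*413449 - (140823 + 131245) = 13230368/9 - 1*272068 = 13230368/9 - 272068 = 10781756/9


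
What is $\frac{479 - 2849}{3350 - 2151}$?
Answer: $- \frac{2370}{1199} \approx -1.9766$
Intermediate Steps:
$\frac{479 - 2849}{3350 - 2151} = - \frac{2370}{1199}$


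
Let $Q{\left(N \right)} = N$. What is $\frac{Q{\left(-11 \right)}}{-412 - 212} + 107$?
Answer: $\frac{66779}{624} \approx 107.02$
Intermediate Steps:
$\frac{Q{\left(-11 \right)}}{-412 - 212} + 107 = \frac{1}{-412 - 212} \left(-11\right) + 107 = \frac{1}{-624} \left(-11\right) + 107 = \left(- \frac{1}{624}\right) \left(-11\right) + 107 = \frac{11}{624} + 107 = \frac{66779}{624}$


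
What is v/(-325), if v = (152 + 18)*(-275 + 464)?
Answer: -6426/65 ≈ -98.862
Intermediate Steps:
v = 32130 (v = 170*189 = 32130)
v/(-325) = 32130/(-325) = 32130*(-1/325) = -6426/65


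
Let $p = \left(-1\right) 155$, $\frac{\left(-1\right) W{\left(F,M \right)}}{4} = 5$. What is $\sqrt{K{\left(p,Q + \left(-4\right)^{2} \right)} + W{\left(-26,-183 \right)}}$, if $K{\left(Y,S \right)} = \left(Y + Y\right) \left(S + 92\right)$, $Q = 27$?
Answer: $i \sqrt{41870} \approx 204.62 i$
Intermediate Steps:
$W{\left(F,M \right)} = -20$ ($W{\left(F,M \right)} = \left(-4\right) 5 = -20$)
$p = -155$
$K{\left(Y,S \right)} = 2 Y \left(92 + S\right)$
$\sqrt{K{\left(p,Q + \left(-4\right)^{2} \right)} + W{\left(-26,-183 \right)}} = \sqrt{2 \left(-155\right) \left(92 + \left(27 + \left(-4\right)^{2}\right)\right) - 20} = \sqrt{2 \left(-155\right) \left(92 + \left(27 + 16\right)\right) - 20} = \sqrt{2 \left(-155\right) \left(92 + 43\right) - 20} = \sqrt{2 \left(-155\right) 135 - 20} = \sqrt{-41850 - 20} = \sqrt{-41870} = i \sqrt{41870}$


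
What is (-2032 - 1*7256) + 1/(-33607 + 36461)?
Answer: -26507951/2854 ≈ -9288.0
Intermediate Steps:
(-2032 - 1*7256) + 1/(-33607 + 36461) = (-2032 - 7256) + 1/2854 = -9288 + 1/2854 = -26507951/2854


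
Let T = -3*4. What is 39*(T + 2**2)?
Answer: -312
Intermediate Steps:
T = -12
39*(T + 2**2) = 39*(-12 + 2**2) = 39*(-12 + 4) = 39*(-8) = -312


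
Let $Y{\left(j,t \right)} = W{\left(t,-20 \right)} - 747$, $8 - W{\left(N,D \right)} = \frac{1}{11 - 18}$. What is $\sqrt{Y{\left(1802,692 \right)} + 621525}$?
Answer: $\frac{\sqrt{30418521}}{7} \approx 787.9$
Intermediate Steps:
$W{\left(N,D \right)} = \frac{57}{7}$ ($W{\left(N,D \right)} = 8 - \frac{1}{11 - 18} = 8 - \frac{1}{-7} = 8 - - \frac{1}{7} = 8 + \frac{1}{7} = \frac{57}{7}$)
$Y{\left(j,t \right)} = - \frac{5172}{7}$ ($Y{\left(j,t \right)} = \frac{57}{7} - 747 = - \frac{5172}{7}$)
$\sqrt{Y{\left(1802,692 \right)} + 621525} = \sqrt{- \frac{5172}{7} + 621525} = \sqrt{\frac{4345503}{7}} = \frac{\sqrt{30418521}}{7}$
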